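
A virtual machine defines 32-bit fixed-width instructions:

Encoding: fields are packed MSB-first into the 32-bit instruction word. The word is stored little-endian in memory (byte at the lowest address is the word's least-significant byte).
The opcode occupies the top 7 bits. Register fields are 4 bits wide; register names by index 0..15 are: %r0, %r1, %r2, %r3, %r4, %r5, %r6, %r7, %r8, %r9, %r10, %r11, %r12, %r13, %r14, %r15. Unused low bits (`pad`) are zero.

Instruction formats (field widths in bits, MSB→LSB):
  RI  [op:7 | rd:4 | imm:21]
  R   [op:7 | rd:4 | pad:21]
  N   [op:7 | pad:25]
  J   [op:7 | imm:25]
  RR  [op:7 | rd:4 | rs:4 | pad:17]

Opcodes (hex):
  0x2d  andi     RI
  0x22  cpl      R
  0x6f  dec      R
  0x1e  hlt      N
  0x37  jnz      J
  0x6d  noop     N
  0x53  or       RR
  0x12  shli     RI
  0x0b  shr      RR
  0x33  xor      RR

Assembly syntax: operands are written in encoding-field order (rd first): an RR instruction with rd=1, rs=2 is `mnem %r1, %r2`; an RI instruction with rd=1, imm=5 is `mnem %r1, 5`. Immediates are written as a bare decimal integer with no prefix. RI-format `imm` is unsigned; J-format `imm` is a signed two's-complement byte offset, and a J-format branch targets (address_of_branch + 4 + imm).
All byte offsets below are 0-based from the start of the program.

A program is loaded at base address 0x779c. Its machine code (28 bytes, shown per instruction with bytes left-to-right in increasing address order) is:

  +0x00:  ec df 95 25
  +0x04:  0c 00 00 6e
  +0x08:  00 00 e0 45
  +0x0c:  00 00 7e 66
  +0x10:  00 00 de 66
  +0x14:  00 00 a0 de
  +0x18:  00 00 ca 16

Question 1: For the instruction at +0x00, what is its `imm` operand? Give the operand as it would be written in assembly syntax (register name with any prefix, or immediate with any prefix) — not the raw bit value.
1433580

off 0x00: read ec df 95 25 as little → 0x2595dfec
  op=0x2595dfec>>25=0x12 ⇒ shli (RI)
  [24:21] rd=12 = %r12
  [20:0] imm=1433580 = 1433580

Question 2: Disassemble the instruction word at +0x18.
@+18  little-endian(00 00 ca 16) = 0x16ca0000
  top 7b → 0xb → shr [RR]
  rd@[24:21]=0x6 ⇒ %r6
  rs@[20:17]=0x5 ⇒ %r5

shr %r6, %r5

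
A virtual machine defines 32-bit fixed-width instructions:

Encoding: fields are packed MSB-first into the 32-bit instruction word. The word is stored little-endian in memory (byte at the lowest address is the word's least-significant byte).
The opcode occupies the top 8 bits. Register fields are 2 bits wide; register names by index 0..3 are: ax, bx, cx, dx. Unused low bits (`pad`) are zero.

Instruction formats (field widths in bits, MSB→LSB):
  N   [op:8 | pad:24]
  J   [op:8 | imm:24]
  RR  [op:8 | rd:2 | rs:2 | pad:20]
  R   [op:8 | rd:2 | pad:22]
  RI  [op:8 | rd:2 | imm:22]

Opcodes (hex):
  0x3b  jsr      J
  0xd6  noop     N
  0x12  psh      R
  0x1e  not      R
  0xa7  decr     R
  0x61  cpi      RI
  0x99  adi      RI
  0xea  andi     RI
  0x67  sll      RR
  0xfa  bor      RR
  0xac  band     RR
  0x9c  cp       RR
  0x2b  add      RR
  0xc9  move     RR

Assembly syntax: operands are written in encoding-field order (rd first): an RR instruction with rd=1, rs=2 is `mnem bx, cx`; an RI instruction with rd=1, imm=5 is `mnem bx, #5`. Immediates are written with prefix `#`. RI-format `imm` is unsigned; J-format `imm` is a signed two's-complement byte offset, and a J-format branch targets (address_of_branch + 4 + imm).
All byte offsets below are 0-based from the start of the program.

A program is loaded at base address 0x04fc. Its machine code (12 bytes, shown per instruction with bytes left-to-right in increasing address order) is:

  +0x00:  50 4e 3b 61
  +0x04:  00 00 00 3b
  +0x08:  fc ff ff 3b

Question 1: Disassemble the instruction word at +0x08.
@+08  little-endian(fc ff ff 3b) = 0x3bfffffc
  top 8b → 0x3b → jsr [J]
  imm: (w>>0)&0xffffff=0xfffffc (s24→-4) → #-4

jsr #-4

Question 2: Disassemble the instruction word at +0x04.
jsr #0

+0x04: 00 00 00 3b ⇒ word 0x3b000000 (little)
  opcode bits[31:24]=0x3b: jsr/J
  [23:0] imm=0 = #0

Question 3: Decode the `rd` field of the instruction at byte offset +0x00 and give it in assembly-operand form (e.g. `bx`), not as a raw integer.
ax

[00] 50 4e 3b 61 → 0x613b4e50
  opcode bits[31:24]=0x61: cpi/RI
  [23:22] rd=0 = ax
  [21:0] imm=3886672 = #3886672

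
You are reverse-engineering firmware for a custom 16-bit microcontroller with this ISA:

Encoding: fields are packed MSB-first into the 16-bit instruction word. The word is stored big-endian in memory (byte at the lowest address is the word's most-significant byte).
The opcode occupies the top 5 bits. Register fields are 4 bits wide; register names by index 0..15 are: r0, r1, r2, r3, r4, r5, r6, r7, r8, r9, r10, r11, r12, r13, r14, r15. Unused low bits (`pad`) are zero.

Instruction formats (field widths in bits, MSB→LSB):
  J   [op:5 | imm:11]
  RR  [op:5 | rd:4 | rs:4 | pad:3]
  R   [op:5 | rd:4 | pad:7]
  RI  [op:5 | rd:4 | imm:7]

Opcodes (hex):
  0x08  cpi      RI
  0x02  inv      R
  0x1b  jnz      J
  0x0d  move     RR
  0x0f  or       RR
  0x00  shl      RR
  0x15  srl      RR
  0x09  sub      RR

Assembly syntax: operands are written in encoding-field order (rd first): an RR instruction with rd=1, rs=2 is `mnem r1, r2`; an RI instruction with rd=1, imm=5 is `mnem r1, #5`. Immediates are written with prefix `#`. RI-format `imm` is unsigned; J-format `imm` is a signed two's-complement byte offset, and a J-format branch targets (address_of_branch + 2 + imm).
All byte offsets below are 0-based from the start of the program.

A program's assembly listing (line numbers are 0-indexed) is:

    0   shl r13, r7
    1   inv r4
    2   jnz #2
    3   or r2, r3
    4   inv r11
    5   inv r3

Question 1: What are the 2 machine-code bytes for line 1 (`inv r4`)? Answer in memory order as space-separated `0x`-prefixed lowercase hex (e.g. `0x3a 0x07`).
0x12 0x00

L1: inv op=0x2:5|rd=4:4|pad=0:7 ⇒ 0x1200 ⇒ big 12 00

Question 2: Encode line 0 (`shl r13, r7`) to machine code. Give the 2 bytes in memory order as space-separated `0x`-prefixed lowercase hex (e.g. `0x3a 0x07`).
0. shl fields op=0x0:5|rd=13:4|rs=7:4|pad=0:3 → word 06b8h → 06 b8

0x06 0xb8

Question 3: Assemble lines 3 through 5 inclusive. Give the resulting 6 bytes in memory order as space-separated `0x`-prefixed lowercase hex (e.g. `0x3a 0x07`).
0x79 0x18 0x15 0x80 0x11 0x80

3. or fields op=0xf:5|rd=2:4|rs=3:4|pad=0:3 → word 7918h → 79 18
4. inv fields op=0x2:5|rd=11:4|pad=0:7 → word 1580h → 15 80
5. inv fields op=0x2:5|rd=3:4|pad=0:7 → word 1180h → 11 80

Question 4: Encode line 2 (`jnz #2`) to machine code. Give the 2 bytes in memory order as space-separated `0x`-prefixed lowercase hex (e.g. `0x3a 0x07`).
0xd8 0x02

L2: jnz op=0x1b:5|imm=2:11 ⇒ 0xd802 ⇒ big d8 02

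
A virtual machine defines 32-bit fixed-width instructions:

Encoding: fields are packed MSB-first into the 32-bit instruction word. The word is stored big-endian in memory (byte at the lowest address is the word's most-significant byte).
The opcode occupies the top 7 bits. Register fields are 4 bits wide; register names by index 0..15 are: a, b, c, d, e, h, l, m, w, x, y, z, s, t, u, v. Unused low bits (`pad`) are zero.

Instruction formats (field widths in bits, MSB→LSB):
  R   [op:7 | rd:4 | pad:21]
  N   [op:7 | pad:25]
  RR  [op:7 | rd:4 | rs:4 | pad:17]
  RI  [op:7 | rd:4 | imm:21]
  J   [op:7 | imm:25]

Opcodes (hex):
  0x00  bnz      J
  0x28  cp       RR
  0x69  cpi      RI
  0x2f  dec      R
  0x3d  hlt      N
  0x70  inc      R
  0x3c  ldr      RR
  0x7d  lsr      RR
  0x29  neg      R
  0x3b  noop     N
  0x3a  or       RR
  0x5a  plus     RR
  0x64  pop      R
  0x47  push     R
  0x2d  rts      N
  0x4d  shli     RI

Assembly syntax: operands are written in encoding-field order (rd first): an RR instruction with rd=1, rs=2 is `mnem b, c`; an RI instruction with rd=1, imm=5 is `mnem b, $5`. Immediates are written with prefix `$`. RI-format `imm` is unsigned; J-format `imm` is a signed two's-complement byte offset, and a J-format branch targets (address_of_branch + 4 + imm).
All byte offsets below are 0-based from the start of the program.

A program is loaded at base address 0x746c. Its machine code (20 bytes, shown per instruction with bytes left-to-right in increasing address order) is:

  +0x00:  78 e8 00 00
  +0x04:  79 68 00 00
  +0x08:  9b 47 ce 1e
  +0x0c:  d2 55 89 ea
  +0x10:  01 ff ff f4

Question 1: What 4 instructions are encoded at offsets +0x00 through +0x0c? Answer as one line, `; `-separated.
ldr m, e; ldr z, e; shli y, $511518; cpi c, $1411562

@+00  big-endian(78 e8 00 00) = 0x78e80000
  top 7b → 0x3c → ldr [RR]
  rd@[24:21]=0x7 ⇒ m
  rs@[20:17]=0x4 ⇒ e
@+04  big-endian(79 68 00 00) = 0x79680000
  top 7b → 0x3c → ldr [RR]
  rd@[24:21]=0xb ⇒ z
  rs@[20:17]=0x4 ⇒ e
@+08  big-endian(9b 47 ce 1e) = 0x9b47ce1e
  top 7b → 0x4d → shli [RI]
  rd@[24:21]=0xa ⇒ y
  imm@[20:0]=0x7ce1e ⇒ $511518
@+0c  big-endian(d2 55 89 ea) = 0xd25589ea
  top 7b → 0x69 → cpi [RI]
  rd@[24:21]=0x2 ⇒ c
  imm@[20:0]=0x1589ea ⇒ $1411562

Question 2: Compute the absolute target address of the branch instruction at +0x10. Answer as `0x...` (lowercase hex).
0x7474

[10] 01 ff ff f4 → 0x01fffff4
  top 7b → 0x0 → bnz [J]
  imm@[24:0]=0x1fffff4 (s25→-12) ⇒ $-12
  target = base 0x746c + off 0x10 + 4 + imm -12 = 0x7474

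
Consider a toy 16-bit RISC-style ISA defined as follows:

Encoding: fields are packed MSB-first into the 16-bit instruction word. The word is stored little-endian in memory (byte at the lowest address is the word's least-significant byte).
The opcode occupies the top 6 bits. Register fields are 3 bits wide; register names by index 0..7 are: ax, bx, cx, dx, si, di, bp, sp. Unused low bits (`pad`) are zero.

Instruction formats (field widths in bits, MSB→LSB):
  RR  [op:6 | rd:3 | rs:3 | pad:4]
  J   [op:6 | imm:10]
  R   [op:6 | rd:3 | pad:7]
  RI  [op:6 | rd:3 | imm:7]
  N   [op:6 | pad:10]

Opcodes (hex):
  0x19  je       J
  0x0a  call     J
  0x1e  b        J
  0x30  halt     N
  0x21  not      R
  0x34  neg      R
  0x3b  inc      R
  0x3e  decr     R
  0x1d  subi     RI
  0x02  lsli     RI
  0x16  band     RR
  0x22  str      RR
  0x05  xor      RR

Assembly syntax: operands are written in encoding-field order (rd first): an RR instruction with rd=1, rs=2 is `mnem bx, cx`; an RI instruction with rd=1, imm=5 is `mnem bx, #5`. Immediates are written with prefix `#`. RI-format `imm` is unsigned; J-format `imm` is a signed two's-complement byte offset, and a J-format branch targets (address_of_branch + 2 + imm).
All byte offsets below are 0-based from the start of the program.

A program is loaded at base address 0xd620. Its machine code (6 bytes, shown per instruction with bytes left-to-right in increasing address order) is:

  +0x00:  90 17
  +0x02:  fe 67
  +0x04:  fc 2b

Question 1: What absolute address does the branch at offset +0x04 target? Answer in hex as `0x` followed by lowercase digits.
0xd622

off 0x04: read fc 2b as little → 0x2bfc
  opcode bits[15:10]=0xa: call/J
  imm@[9:0]=0x3fc (s10→-4) ⇒ #-4
  target = base 0xd620 + off 0x04 + 2 + imm -4 = 0xd622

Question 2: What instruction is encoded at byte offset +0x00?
xor sp, bx

+0x00: 90 17 ⇒ word 0x1790 (little)
  op=0x1790>>10=0x5 ⇒ xor (RR)
  rd@[9:7]=0x7 ⇒ sp
  rs@[6:4]=0x1 ⇒ bx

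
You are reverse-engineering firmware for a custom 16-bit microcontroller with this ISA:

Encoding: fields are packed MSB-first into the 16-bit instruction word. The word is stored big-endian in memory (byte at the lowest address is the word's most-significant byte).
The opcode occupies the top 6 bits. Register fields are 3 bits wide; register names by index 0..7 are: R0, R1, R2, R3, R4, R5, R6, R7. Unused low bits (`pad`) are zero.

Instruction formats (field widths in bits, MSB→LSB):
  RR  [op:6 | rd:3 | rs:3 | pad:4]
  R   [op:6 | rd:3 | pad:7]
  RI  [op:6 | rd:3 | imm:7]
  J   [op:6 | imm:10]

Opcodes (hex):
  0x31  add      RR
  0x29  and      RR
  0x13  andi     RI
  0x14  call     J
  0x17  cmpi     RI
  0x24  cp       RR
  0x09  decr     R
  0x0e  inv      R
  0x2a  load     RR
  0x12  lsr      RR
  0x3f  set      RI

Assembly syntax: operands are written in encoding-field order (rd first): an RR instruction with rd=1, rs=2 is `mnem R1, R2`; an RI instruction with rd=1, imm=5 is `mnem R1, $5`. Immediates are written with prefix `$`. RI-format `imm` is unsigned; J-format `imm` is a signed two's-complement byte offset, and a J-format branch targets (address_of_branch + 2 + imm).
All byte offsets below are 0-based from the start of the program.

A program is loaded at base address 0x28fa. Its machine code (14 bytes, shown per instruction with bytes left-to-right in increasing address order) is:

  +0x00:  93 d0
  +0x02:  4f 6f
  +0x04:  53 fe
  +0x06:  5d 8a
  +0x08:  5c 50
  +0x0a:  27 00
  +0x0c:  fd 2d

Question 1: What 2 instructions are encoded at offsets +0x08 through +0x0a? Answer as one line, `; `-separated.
cmpi R0, $80; decr R6

[08] 5c 50 → 0x5c50
  opcode bits[15:10]=0x17: cmpi/RI
  rd@[9:7]=0x0 ⇒ R0
  imm@[6:0]=0x50 ⇒ $80
[0a] 27 00 → 0x2700
  opcode bits[15:10]=0x9: decr/R
  rd@[9:7]=0x6 ⇒ R6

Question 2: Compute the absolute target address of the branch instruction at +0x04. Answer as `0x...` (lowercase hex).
0x28fe

+0x04: 53 fe ⇒ word 0x53fe (big)
  op=0x53fe>>10=0x14 ⇒ call (J)
  imm: (w>>0)&0x3ff=0x3fe (s10→-2) → $-2
  target = base 0x28fa + off 0x04 + 2 + imm -2 = 0x28fe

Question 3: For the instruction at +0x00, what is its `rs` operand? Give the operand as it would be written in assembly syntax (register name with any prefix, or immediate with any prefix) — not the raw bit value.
[00] 93 d0 → 0x93d0
  opcode bits[15:10]=0x24: cp/RR
  [9:7] rd=7 = R7
  [6:4] rs=5 = R5

R5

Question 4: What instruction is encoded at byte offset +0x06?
cmpi R3, $10

[06] 5d 8a → 0x5d8a
  top 6b → 0x17 → cmpi [RI]
  rd: (w>>7)&0x7=0x3 → R3
  imm: (w>>0)&0x7f=0xa → $10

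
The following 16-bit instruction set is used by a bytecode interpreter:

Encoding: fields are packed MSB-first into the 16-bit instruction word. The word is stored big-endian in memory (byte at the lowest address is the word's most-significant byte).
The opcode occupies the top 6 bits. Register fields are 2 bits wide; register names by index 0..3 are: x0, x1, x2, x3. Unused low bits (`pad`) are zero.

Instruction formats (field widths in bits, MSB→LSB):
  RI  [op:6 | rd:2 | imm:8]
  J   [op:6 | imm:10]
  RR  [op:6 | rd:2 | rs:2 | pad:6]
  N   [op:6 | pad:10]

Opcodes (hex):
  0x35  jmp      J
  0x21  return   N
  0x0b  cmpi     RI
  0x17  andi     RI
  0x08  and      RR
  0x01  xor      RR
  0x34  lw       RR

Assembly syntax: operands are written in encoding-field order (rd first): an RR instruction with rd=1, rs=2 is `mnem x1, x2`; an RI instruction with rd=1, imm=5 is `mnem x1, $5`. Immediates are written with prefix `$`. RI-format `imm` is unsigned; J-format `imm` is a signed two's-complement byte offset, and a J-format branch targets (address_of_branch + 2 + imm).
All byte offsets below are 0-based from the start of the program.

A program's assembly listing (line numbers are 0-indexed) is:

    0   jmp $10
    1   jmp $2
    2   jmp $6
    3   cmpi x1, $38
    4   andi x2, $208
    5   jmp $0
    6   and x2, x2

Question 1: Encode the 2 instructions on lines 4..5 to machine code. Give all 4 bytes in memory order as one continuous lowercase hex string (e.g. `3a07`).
5ed0d400

line 4 (andi): pack op=0x17:6|rd=2:2|imm=208:8 = 0x5ed0; big→ 5e d0
line 5 (jmp): pack op=0x35:6|imm=0:10 = 0xd400; big→ d4 00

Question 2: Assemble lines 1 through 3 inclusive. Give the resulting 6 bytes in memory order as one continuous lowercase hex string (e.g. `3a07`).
d402d4062d26

1. jmp fields op=0x35:6|imm=2:10 → word d402h → d4 02
2. jmp fields op=0x35:6|imm=6:10 → word d406h → d4 06
3. cmpi fields op=0xb:6|rd=1:2|imm=38:8 → word 2d26h → 2d 26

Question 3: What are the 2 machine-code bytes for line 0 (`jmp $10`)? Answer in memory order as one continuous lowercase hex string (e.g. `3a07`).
0. jmp fields op=0x35:6|imm=10:10 → word d40ah → d4 0a

d40a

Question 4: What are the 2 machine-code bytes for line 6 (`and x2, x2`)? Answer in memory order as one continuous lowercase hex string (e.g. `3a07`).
2280

L6: and op=0x8:6|rd=2:2|rs=2:2|pad=0:6 ⇒ 0x2280 ⇒ big 22 80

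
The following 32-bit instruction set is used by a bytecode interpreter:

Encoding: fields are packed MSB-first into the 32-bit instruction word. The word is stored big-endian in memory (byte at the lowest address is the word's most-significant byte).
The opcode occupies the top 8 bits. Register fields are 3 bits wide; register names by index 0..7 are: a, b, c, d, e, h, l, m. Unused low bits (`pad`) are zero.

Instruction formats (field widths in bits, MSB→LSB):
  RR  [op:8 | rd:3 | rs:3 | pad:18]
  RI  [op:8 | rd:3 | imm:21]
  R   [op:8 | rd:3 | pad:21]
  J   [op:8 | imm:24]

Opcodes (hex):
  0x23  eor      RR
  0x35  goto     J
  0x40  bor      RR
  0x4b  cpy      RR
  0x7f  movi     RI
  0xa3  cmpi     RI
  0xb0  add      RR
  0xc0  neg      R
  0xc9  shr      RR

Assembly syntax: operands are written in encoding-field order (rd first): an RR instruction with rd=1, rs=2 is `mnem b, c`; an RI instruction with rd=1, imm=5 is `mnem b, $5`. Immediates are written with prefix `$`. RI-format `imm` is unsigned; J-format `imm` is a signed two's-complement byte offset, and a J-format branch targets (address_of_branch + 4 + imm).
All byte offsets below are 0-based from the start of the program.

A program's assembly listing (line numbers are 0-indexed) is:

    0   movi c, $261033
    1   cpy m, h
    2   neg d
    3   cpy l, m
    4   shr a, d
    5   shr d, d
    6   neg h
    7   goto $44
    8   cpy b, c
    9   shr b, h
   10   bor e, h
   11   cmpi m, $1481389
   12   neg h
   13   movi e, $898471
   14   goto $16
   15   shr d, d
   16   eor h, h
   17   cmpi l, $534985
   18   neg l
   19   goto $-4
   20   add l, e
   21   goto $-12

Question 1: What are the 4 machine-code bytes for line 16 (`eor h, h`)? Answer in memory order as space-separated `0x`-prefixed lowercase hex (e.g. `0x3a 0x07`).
16. eor fields op=0x23:8|rd=5:3|rs=5:3|pad=0:18 → word 23b40000h → 23 b4 00 00

0x23 0xb4 0x00 0x00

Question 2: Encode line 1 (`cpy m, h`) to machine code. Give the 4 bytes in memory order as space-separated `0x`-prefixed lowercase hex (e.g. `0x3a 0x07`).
0x4b 0xf4 0x00 0x00

L1: cpy op=0x4b:8|rd=7:3|rs=5:3|pad=0:18 ⇒ 0x4bf40000 ⇒ big 4b f4 00 00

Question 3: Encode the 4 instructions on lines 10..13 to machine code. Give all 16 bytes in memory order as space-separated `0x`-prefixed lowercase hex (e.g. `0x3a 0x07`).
10. bor fields op=0x40:8|rd=4:3|rs=5:3|pad=0:18 → word 40940000h → 40 94 00 00
11. cmpi fields op=0xa3:8|rd=7:3|imm=1481389:21 → word a3f69aadh → a3 f6 9a ad
12. neg fields op=0xc0:8|rd=5:3|pad=0:21 → word c0a00000h → c0 a0 00 00
13. movi fields op=0x7f:8|rd=4:3|imm=898471:21 → word 7f8db5a7h → 7f 8d b5 a7

0x40 0x94 0x00 0x00 0xa3 0xf6 0x9a 0xad 0xc0 0xa0 0x00 0x00 0x7f 0x8d 0xb5 0xa7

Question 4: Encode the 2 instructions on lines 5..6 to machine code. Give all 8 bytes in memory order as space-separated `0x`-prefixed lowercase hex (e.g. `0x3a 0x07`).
0xc9 0x6c 0x00 0x00 0xc0 0xa0 0x00 0x00

line 5 (shr): pack op=0xc9:8|rd=3:3|rs=3:3|pad=0:18 = 0xc96c0000; big→ c9 6c 00 00
line 6 (neg): pack op=0xc0:8|rd=5:3|pad=0:21 = 0xc0a00000; big→ c0 a0 00 00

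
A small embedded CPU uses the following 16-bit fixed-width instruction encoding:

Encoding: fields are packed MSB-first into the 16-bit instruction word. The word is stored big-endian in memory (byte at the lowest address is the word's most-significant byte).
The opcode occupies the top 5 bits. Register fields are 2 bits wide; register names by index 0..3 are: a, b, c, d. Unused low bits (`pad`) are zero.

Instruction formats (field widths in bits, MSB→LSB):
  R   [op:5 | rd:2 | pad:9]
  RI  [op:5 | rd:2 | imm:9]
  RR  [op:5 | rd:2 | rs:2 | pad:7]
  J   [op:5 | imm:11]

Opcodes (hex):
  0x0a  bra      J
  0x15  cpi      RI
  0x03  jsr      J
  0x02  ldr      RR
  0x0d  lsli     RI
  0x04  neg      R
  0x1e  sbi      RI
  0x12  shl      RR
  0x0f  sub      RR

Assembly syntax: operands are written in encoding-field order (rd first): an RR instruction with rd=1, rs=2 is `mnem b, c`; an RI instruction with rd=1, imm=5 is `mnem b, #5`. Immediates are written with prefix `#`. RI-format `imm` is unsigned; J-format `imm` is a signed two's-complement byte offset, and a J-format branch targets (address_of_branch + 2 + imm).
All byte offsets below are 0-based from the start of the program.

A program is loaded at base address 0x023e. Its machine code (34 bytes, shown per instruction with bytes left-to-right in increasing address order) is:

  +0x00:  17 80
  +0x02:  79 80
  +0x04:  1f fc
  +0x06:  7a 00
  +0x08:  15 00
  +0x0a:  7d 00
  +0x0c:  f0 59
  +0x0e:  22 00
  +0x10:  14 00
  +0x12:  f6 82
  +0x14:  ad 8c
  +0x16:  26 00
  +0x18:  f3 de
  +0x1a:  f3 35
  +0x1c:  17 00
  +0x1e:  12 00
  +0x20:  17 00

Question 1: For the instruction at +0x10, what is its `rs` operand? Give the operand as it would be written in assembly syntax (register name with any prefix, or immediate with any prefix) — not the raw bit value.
a

+0x10: 14 00 ⇒ word 0x1400 (big)
  top 5b → 0x2 → ldr [RR]
  rd@[10:9]=0x2 ⇒ c
  rs@[8:7]=0x0 ⇒ a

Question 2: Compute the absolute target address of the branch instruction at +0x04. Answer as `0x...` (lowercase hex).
@+04  big-endian(1f fc) = 0x1ffc
  op=0x1ffc>>11=0x3 ⇒ jsr (J)
  imm@[10:0]=0x7fc (s11→-4) ⇒ #-4
  target = base 0x023e + off 0x04 + 2 + imm -4 = 0x0240

0x0240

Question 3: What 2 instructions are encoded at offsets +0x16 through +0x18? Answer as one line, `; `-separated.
neg d; sbi b, #478

@+16  big-endian(26 00) = 0x2600
  op=0x2600>>11=0x4 ⇒ neg (R)
  rd@[10:9]=0x3 ⇒ d
@+18  big-endian(f3 de) = 0xf3de
  op=0xf3de>>11=0x1e ⇒ sbi (RI)
  rd@[10:9]=0x1 ⇒ b
  imm@[8:0]=0x1de ⇒ #478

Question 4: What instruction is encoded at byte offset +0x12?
sbi d, #130

off 0x12: read f6 82 as big → 0xf682
  opcode bits[15:11]=0x1e: sbi/RI
  rd@[10:9]=0x3 ⇒ d
  imm@[8:0]=0x82 ⇒ #130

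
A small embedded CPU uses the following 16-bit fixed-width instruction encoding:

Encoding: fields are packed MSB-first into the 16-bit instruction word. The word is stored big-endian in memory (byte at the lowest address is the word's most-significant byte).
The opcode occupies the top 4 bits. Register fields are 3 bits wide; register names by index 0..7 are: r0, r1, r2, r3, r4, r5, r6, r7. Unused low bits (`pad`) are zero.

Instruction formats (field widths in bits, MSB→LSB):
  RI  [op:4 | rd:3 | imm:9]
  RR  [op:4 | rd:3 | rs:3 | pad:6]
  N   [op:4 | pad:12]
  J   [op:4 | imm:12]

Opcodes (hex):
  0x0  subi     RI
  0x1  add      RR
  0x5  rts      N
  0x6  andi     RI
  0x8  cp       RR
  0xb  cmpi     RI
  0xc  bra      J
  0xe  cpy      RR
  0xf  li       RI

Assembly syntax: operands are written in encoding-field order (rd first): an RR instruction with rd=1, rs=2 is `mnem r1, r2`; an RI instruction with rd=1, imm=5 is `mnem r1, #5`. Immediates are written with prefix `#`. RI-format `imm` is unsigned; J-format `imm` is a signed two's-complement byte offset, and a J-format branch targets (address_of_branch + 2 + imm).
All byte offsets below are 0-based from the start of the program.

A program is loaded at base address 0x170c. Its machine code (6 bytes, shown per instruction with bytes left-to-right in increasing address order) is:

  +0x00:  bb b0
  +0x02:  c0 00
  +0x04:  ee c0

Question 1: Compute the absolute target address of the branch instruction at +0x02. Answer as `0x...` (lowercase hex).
+0x02: c0 00 ⇒ word 0xc000 (big)
  op=0xc000>>12=0xc ⇒ bra (J)
  imm@[11:0]=0x0 ⇒ #0
  target = base 0x170c + off 0x02 + 2 + imm 0 = 0x1710

0x1710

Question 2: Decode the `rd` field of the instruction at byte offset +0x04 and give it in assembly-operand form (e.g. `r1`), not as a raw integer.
off 0x04: read ee c0 as big → 0xeec0
  top 4b → 0xe → cpy [RR]
  [11:9] rd=7 = r7
  [8:6] rs=3 = r3

r7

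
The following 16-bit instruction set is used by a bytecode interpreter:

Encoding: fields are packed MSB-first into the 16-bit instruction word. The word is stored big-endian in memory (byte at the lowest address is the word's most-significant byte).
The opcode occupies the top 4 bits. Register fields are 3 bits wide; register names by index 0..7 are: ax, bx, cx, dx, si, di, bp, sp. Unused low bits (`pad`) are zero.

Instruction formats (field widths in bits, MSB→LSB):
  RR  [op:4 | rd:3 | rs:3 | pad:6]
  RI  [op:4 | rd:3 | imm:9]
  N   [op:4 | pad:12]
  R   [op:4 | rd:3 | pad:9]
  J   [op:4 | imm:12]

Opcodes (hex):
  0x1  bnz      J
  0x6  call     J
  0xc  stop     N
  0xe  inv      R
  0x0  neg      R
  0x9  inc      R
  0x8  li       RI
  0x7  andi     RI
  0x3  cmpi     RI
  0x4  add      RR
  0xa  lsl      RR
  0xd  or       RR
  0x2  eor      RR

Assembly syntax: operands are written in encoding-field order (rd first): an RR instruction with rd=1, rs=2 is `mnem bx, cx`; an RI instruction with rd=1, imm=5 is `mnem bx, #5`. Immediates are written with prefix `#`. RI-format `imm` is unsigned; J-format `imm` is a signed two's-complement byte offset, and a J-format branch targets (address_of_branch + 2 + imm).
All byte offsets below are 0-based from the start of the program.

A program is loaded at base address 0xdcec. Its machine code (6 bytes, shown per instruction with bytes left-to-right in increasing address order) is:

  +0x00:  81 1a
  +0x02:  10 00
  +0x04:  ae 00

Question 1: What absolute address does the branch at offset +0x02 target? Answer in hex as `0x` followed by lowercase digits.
0xdcf0

+0x02: 10 00 ⇒ word 0x1000 (big)
  opcode bits[15:12]=0x1: bnz/J
  [11:0] imm=0 = #0
  target = base 0xdcec + off 0x02 + 2 + imm 0 = 0xdcf0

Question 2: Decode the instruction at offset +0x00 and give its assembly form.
li ax, #282

[00] 81 1a → 0x811a
  top 4b → 0x8 → li [RI]
  [11:9] rd=0 = ax
  [8:0] imm=282 = #282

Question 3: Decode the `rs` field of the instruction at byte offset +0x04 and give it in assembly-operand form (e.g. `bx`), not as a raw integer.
ax

@+04  big-endian(ae 00) = 0xae00
  opcode bits[15:12]=0xa: lsl/RR
  [11:9] rd=7 = sp
  [8:6] rs=0 = ax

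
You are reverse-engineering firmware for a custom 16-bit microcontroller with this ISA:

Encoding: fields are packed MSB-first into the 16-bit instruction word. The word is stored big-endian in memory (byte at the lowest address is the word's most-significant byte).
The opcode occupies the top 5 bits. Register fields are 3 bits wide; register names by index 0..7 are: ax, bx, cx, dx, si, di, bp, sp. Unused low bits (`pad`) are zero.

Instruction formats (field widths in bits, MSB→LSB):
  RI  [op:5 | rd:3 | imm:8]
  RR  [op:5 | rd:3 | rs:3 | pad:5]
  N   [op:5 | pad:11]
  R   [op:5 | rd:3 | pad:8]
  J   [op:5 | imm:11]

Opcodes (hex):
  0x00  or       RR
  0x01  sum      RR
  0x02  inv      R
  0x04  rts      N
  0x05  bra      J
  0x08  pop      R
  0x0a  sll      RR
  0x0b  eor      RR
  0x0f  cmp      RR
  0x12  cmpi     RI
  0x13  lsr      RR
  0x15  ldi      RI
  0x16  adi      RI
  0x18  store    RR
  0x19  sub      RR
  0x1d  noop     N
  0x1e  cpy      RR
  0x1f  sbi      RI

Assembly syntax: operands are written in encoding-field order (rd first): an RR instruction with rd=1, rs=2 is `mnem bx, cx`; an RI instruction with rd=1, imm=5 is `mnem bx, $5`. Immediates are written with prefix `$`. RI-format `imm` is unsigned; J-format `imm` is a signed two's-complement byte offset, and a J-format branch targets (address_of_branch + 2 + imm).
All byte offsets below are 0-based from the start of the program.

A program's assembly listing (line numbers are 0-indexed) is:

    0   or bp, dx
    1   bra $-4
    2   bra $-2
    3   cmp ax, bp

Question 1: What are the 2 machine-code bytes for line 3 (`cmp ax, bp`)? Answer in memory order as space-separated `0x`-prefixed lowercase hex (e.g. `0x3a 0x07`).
0x78 0xc0

L3: cmp op=0xf:5|rd=0:3|rs=6:3|pad=0:5 ⇒ 0x78c0 ⇒ big 78 c0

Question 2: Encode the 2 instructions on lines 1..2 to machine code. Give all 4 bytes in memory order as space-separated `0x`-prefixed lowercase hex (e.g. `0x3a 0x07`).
0x2f 0xfc 0x2f 0xfe

line 1 (bra): pack op=0x5:5|imm=-4:11 = 0x2ffc; big→ 2f fc
line 2 (bra): pack op=0x5:5|imm=-2:11 = 0x2ffe; big→ 2f fe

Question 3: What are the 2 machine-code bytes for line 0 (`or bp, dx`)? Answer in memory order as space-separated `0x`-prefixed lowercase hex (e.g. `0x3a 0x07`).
0x06 0x60

L0: or op=0x0:5|rd=6:3|rs=3:3|pad=0:5 ⇒ 0x0660 ⇒ big 06 60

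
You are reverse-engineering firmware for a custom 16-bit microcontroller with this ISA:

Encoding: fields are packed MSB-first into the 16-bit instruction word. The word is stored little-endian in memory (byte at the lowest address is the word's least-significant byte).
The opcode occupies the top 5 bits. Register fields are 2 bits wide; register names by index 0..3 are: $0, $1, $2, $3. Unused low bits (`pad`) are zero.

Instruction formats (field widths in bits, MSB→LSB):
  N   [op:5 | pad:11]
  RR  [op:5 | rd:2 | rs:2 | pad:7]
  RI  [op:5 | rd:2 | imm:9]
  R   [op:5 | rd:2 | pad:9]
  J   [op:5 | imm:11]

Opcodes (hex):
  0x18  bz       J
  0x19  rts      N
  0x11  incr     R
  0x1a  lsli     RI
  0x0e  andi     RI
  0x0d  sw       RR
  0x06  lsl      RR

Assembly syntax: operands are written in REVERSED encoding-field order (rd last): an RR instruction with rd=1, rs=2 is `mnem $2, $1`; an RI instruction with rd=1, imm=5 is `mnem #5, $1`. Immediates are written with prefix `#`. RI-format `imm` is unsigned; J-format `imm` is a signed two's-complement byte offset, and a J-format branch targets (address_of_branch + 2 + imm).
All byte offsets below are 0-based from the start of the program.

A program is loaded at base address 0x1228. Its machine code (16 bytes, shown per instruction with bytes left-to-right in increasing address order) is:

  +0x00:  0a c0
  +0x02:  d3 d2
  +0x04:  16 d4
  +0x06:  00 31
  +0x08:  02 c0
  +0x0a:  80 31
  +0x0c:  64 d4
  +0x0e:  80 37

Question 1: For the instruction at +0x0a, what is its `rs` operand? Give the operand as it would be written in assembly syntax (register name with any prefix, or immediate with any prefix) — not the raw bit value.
+0x0a: 80 31 ⇒ word 0x3180 (little)
  op=0x3180>>11=0x6 ⇒ lsl (RR)
  [10:9] rd=0 = $0
  [8:7] rs=3 = $3

$3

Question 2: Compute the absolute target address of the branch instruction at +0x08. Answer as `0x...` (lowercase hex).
@+08  little-endian(02 c0) = 0xc002
  opcode bits[15:11]=0x18: bz/J
  [10:0] imm=2 = #2
  target = base 0x1228 + off 0x08 + 2 + imm 2 = 0x1234

0x1234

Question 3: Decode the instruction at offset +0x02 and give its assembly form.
[02] d3 d2 → 0xd2d3
  top 5b → 0x1a → lsli [RI]
  rd: (w>>9)&0x3=0x1 → $1
  imm: (w>>0)&0x1ff=0xd3 → #211

lsli #211, $1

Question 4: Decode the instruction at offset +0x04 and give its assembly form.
[04] 16 d4 → 0xd416
  op=0xd416>>11=0x1a ⇒ lsli (RI)
  [10:9] rd=2 = $2
  [8:0] imm=22 = #22

lsli #22, $2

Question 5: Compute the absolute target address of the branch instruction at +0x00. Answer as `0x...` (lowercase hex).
[00] 0a c0 → 0xc00a
  opcode bits[15:11]=0x18: bz/J
  imm@[10:0]=0xa ⇒ #10
  target = base 0x1228 + off 0x00 + 2 + imm 10 = 0x1234

0x1234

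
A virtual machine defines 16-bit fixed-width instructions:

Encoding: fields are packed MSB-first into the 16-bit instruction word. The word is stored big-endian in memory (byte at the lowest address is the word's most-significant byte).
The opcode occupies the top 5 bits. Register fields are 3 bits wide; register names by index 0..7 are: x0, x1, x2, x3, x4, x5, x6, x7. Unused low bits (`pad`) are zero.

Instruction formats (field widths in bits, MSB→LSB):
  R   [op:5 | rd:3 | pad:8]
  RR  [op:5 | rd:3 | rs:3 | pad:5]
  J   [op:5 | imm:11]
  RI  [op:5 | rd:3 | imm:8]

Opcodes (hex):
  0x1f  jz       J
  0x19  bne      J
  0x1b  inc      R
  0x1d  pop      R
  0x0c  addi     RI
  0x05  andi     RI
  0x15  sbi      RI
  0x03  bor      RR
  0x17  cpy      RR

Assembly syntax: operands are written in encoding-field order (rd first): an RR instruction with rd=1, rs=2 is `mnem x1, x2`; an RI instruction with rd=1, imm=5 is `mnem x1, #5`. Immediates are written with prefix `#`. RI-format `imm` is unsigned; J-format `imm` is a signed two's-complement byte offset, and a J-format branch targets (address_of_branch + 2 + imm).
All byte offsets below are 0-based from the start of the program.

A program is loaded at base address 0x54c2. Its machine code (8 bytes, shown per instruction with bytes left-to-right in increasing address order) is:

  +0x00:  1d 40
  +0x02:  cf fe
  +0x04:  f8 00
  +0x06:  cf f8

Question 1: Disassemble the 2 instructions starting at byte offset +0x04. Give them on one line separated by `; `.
jz #0; bne #-8

+0x04: f8 00 ⇒ word 0xf800 (big)
  opcode bits[15:11]=0x1f: jz/J
  [10:0] imm=0 = #0
+0x06: cf f8 ⇒ word 0xcff8 (big)
  opcode bits[15:11]=0x19: bne/J
  [10:0] imm=2040 (s11→-8) = #-8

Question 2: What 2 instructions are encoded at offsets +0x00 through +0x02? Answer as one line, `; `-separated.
bor x5, x2; bne #-2

@+00  big-endian(1d 40) = 0x1d40
  top 5b → 0x3 → bor [RR]
  rd: (w>>8)&0x7=0x5 → x5
  rs: (w>>5)&0x7=0x2 → x2
@+02  big-endian(cf fe) = 0xcffe
  top 5b → 0x19 → bne [J]
  imm: (w>>0)&0x7ff=0x7fe (s11→-2) → #-2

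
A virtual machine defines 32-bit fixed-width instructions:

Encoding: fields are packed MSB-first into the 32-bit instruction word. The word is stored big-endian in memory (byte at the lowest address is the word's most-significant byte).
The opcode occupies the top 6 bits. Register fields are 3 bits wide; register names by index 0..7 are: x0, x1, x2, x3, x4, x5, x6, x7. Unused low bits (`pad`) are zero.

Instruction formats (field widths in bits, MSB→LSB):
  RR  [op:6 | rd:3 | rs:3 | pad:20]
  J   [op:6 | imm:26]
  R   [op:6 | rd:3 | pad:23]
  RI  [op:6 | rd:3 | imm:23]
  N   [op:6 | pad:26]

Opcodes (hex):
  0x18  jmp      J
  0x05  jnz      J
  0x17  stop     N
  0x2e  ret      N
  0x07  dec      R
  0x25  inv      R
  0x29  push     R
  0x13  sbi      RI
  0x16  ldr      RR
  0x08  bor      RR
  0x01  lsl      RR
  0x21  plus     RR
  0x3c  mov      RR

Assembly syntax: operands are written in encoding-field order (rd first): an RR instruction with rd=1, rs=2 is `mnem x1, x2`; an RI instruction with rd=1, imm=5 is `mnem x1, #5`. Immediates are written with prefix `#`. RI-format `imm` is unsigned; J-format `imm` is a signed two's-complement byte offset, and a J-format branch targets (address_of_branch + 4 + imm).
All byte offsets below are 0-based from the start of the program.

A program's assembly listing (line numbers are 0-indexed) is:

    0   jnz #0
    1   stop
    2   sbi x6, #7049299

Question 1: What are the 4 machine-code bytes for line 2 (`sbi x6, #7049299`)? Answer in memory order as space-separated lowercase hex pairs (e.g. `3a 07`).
4f 6b 90 53

line 2 (sbi): pack op=0x13:6|rd=6:3|imm=7049299:23 = 0x4f6b9053; big→ 4f 6b 90 53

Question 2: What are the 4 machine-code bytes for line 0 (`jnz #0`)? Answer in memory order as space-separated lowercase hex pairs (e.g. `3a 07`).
0. jnz fields op=0x5:6|imm=0:26 → word 14000000h → 14 00 00 00

14 00 00 00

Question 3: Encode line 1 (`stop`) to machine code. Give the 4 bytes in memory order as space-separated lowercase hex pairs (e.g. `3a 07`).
5c 00 00 00

1. stop fields op=0x17:6|pad=0:26 → word 5c000000h → 5c 00 00 00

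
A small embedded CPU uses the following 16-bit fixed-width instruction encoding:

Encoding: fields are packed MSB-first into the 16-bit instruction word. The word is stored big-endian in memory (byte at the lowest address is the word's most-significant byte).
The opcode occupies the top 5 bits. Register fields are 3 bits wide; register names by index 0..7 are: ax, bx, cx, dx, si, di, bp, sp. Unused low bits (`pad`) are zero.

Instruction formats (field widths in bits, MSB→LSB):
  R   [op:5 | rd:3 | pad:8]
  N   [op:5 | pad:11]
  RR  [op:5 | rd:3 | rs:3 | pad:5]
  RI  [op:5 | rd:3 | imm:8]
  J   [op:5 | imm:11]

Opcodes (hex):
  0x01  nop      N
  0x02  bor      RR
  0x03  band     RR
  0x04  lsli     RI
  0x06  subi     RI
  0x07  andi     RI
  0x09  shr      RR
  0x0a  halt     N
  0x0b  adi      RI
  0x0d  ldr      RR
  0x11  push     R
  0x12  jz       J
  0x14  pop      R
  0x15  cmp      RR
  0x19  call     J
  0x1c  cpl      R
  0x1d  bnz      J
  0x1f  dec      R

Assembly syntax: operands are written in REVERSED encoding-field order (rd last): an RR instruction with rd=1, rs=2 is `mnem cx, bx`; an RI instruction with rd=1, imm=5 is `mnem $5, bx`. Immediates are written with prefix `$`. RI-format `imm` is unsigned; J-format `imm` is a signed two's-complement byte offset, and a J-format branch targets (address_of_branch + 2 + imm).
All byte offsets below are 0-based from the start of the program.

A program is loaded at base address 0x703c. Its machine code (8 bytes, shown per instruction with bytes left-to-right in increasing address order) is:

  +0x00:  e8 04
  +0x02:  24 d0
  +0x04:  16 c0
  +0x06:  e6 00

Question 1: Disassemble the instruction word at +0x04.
bor bp, bp

[04] 16 c0 → 0x16c0
  op=0x16c0>>11=0x2 ⇒ bor (RR)
  rd@[10:8]=0x6 ⇒ bp
  rs@[7:5]=0x6 ⇒ bp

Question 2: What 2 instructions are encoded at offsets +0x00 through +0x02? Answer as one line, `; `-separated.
[00] e8 04 → 0xe804
  opcode bits[15:11]=0x1d: bnz/J
  imm: (w>>0)&0x7ff=0x4 → $4
[02] 24 d0 → 0x24d0
  opcode bits[15:11]=0x4: lsli/RI
  rd: (w>>8)&0x7=0x4 → si
  imm: (w>>0)&0xff=0xd0 → $208

bnz $4; lsli $208, si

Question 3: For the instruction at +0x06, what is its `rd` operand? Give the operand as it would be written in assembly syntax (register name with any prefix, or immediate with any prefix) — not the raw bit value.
off 0x06: read e6 00 as big → 0xe600
  top 5b → 0x1c → cpl [R]
  rd@[10:8]=0x6 ⇒ bp

bp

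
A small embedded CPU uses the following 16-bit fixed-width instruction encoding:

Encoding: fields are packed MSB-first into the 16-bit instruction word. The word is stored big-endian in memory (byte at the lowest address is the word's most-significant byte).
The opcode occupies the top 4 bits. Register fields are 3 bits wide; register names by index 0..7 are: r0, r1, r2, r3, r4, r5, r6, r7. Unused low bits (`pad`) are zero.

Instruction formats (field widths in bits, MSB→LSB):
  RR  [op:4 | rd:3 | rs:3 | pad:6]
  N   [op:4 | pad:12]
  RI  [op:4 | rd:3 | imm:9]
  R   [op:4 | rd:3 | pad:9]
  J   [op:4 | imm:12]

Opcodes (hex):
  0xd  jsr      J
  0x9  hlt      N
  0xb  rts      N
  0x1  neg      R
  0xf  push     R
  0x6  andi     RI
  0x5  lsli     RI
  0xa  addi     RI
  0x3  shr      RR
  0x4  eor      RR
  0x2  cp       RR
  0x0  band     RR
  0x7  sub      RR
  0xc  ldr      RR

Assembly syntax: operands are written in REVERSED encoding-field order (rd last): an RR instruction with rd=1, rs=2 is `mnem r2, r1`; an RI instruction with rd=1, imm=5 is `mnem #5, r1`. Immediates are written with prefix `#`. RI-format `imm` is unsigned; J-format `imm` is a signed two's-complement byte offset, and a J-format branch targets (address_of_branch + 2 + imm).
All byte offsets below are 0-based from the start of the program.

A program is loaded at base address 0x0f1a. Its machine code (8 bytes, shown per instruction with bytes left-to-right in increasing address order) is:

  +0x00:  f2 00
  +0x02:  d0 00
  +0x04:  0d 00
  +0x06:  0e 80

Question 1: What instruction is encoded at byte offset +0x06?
band r2, r7

+0x06: 0e 80 ⇒ word 0x0e80 (big)
  opcode bits[15:12]=0x0: band/RR
  rd@[11:9]=0x7 ⇒ r7
  rs@[8:6]=0x2 ⇒ r2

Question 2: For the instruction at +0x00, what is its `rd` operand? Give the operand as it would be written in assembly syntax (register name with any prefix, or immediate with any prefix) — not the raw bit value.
off 0x00: read f2 00 as big → 0xf200
  top 4b → 0xf → push [R]
  [11:9] rd=1 = r1

r1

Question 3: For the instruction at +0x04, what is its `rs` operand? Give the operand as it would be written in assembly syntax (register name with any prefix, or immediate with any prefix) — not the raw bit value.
+0x04: 0d 00 ⇒ word 0x0d00 (big)
  op=0x0d00>>12=0x0 ⇒ band (RR)
  [11:9] rd=6 = r6
  [8:6] rs=4 = r4

r4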